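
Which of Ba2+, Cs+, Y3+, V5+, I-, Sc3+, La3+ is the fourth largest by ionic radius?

First list Z and electron count for each: V5+ (Z=23, 18 e⁻), Sc3+ (Z=21, 18 e⁻), Y3+ (Z=39, 36 e⁻), La3+ (Z=57, 54 e⁻), Ba2+ (Z=56, 54 e⁻), Cs+ (Z=55, 54 e⁻), I- (Z=53, 54 e⁻). V5+ < Sc3+ (isoelectronic, higher Z=23 is smaller); Sc3+ < Y3+ (same group, period 4 vs 5); Y3+ < La3+ (same group, 1 shell fewer); La3+ < Ba2+ (isoelectronic, higher Z=57 is smaller); Ba2+ < Cs+ (isoelectronic, higher Z=56 is smaller); Cs+ < I- (both 54 e⁻, Z=55>53).
That gives V5+ < Sc3+ < Y3+ < La3+ < Ba2+ < Cs+ < I-. From the largest end, number 4 is La3+.

La3+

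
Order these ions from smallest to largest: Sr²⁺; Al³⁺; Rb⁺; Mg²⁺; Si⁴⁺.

Si⁴⁺ < Al³⁺ < Mg²⁺ < Sr²⁺ < Rb⁺

First list Z and electron count for each: Si⁴⁺: 10 e⁻, Z=14, Al³⁺: 10 e⁻, Z=13, Mg²⁺: 10 e⁻, Z=12, Sr²⁺: 36 e⁻, Z=38, Rb⁺: 36 e⁻, Z=37. Si⁴⁺ < Al³⁺ (isoelectronic, higher Z=14 is smaller); Al³⁺ < Mg²⁺ (isoelectronic, higher Z=13 is smaller); Mg²⁺ < Sr²⁺ (same group, 2 shells fewer); Sr²⁺ < Rb⁺ (both 36 e⁻, Z=38>37).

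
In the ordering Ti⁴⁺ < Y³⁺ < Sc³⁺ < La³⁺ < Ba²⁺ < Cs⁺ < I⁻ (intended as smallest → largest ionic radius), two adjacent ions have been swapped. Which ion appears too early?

The pair Y³⁺, Sc³⁺ is the wrong way round — both in group 3 with the same charge; Sc³⁺ (period 4) has the smaller radius. All other adjacent pairs agree with periodic trends, so Y³⁺ is the misplaced ion.

Y³⁺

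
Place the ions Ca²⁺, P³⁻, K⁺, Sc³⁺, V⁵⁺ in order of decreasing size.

P³⁻ > K⁺ > Ca²⁺ > Sc³⁺ > V⁵⁺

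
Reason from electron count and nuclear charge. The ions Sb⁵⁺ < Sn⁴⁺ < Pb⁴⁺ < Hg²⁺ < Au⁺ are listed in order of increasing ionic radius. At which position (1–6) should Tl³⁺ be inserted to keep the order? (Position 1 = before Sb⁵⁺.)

Electron counts and nuclear charges: Sb⁵⁺ has 46 e⁻ (Z=51), Sn⁴⁺ has 46 e⁻ (Z=50), Pb⁴⁺ has 78 e⁻ (Z=82), Tl³⁺ has 78 e⁻ (Z=81), Hg²⁺ has 78 e⁻ (Z=80), Au⁺ has 78 e⁻ (Z=79). Sb⁵⁺ < Sn⁴⁺ (isoelectronic, higher Z=51 is smaller); Sn⁴⁺ < Pb⁴⁺ (same group, 1 shell fewer); Pb⁴⁺ < Tl³⁺ (isoelectronic, higher Z=82 is smaller); Tl³⁺ < Hg²⁺ (isoelectronic, higher Z=81 is smaller); Hg²⁺ < Au⁺ (both 78 e⁻, Z=80>79).
Putting Tl³⁺ in gives Sb⁵⁺ < Sn⁴⁺ < Pb⁴⁺ < Tl³⁺ < Hg²⁺ < Au⁺; it lands at slot 4.

4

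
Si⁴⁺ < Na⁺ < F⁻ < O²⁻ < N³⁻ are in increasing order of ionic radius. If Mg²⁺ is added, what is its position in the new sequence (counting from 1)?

2

Each ion has 10 electrons. The ranking follows nuclear charge in reverse — greater Z gives a smaller radius. Si⁴⁺ (Z=14), Mg²⁺ (Z=12), Na⁺ (Z=11), F⁻ (Z=9), O²⁻ (Z=8), N³⁻ (Z=7).
Merged order: Si⁴⁺ < Mg²⁺ < Na⁺ < F⁻ < O²⁻ < N³⁻ — Mg²⁺ is number 2.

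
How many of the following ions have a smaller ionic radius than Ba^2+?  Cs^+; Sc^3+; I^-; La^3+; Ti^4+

3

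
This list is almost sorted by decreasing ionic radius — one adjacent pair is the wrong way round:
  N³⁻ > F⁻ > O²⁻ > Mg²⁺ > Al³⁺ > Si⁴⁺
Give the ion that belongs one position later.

Scanning neighbour by neighbour, only F⁻/O²⁻ violates a trend: they are isoelectronic (10 e⁻) and F has more protons than O (9 vs 8), making F⁻ smaller. That makes F⁻ the one sitting a position early relative to where it belongs.

F⁻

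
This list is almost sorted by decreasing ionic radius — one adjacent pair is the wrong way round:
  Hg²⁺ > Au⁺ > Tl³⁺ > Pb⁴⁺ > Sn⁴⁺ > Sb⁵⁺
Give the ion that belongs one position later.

Scanning neighbour by neighbour, only Hg²⁺/Au⁺ violates a trend: both have 78 electrons but Z(Hg)=80 > Z(Au)=79, so Hg²⁺ should be the smaller of the two. That makes Hg²⁺ the one sitting a position early relative to where it belongs.

Hg²⁺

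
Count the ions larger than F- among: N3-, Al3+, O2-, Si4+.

These species are isoelectronic with 10 electrons. The only difference is the number of protons: Si4+ (Z=14), Al3+ (Z=13), F- (Z=9), O2- (Z=8), N3- (Z=7). The strongest nuclear pull (Si4+) gives the smallest ion.
Ordering all of them (including F-) by radius gives Si4+ < Al3+ < F- < O2- < N3-. That's 2.

2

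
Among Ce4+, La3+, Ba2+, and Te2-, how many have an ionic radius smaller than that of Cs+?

These species are isoelectronic with 54 electrons. The only difference is the number of protons: Ce4+ (Z=58), La3+ (Z=57), Ba2+ (Z=56), Cs+ (Z=55), Te2- (Z=52). The strongest nuclear pull (Ce4+) gives the smallest ion.
Ordering all of them (including Cs+) by radius gives Ce4+ < La3+ < Ba2+ < Cs+ < Te2-. Count: 3.

3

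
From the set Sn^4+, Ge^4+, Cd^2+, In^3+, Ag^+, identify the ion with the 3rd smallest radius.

Ge^4+ (Z=32, 28 e⁻), Sn^4+ (Z=50, 46 e⁻), In^3+ (Z=49, 46 e⁻), Cd^2+ (Z=48, 46 e⁻), Ag^+ (Z=47, 46 e⁻). Ge^4+ < Sn^4+ (same group, period 4 vs 5); Sn^4+ < In^3+ (isoelectronic, higher Z=50 is smaller); In^3+ < Cd^2+ (both 46 e⁻, Z=49>48); Cd^2+ < Ag^+ (isoelectronic, higher Z=48 is smaller).
Ordering: Ge^4+ < Sn^4+ < In^3+ < Cd^2+ < Ag^+. The 3rd smallest is In^3+.

In^3+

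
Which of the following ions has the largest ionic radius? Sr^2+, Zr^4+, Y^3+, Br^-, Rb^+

Br^-

Each ion has 36 electrons. The ranking follows nuclear charge in reverse — greater Z gives a smaller radius. Zr^4+ (Z=40), Y^3+ (Z=39), Sr^2+ (Z=38), Rb^+ (Z=37), Br^- (Z=35).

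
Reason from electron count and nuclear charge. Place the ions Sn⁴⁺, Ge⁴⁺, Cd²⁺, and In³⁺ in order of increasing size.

Ge⁴⁺ < Sn⁴⁺ < In³⁺ < Cd²⁺

First list Z and electron count for each: Ge⁴⁺ has 28 e⁻ (Z=32), Sn⁴⁺ has 46 e⁻ (Z=50), In³⁺ has 46 e⁻ (Z=49), Cd²⁺ has 46 e⁻ (Z=48). Ge⁴⁺ < Sn⁴⁺ (same group, 1 shell fewer); Sn⁴⁺ < In³⁺ (isoelectronic, higher Z=50 is smaller); In³⁺ < Cd²⁺ (isoelectronic, higher Z=49 is smaller).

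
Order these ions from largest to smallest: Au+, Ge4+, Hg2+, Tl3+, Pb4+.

First list Z and electron count for each: Ge4+: 28 e⁻, Z=32, Pb4+: 78 e⁻, Z=82, Tl3+: 78 e⁻, Z=81, Hg2+: 78 e⁻, Z=80, Au+: 78 e⁻, Z=79. Ge4+ < Pb4+ (same group, 2 shells fewer); Pb4+ < Tl3+ (isoelectronic, higher Z=82 is smaller); Tl3+ < Hg2+ (both 78 e⁻, Z=81>80); Hg2+ < Au+ (both 78 e⁻, Z=80>79).

Au+ > Hg2+ > Tl3+ > Pb4+ > Ge4+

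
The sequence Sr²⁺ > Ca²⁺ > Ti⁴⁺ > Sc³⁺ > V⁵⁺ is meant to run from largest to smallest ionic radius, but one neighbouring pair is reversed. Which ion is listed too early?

Check each adjacent pair. Ti⁴⁺ and Sc³⁺ are reversed: Ti⁴⁺ and Sc³⁺ share 18 electrons; the higher nuclear charge on Ti (Z=22) contracts it more, so Ti⁴⁺ < Sc³⁺. No other neighbouring pair contradicts the periodic trends, so Ti⁴⁺ is the ion listed too early.

Ti⁴⁺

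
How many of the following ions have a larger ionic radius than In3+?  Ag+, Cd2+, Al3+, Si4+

2

Si4+ (Z=14, 10 e⁻), Al3+ (Z=13, 10 e⁻), In3+ (Z=49, 46 e⁻), Cd2+ (Z=48, 46 e⁻), Ag+ (Z=47, 46 e⁻). Si4+ < Al3+ (both 10 e⁻, Z=14>13); Al3+ < In3+ (same group, period 3 vs 5); In3+ < Cd2+ (both 46 e⁻, Z=49>48); Cd2+ < Ag+ (both 46 e⁻, Z=48>47).
Ordering all of them (including In3+) by radius gives Si4+ < Al3+ < In3+ < Cd2+ < Ag+. Count: 2.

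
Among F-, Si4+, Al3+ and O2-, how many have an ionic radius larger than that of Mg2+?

2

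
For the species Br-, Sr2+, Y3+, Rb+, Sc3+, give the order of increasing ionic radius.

Sc3+ < Y3+ < Sr2+ < Rb+ < Br-

Electron counts and nuclear charges: Sc3+ (Z=21, 18 e⁻), Y3+ (Z=39, 36 e⁻), Sr2+ (Z=38, 36 e⁻), Rb+ (Z=37, 36 e⁻), Br- (Z=35, 36 e⁻). Sc3+ < Y3+ (same group, 1 shell fewer); Y3+ < Sr2+ (isoelectronic, higher Z=39 is smaller); Sr2+ < Rb+ (isoelectronic, higher Z=38 is smaller); Rb+ < Br- (isoelectronic, higher Z=37 is smaller).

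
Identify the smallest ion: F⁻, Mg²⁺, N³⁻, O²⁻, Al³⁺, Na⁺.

All of these have 10 electrons (isoelectronic). With the same electron cloud, the ion with the most protons pulls it in tightest. Nuclear charges: Al³⁺ (Z=13), Mg²⁺ (Z=12), Na⁺ (Z=11), F⁻ (Z=9), O²⁻ (Z=8), N³⁻ (Z=7). Highest Z is smallest.

Al³⁺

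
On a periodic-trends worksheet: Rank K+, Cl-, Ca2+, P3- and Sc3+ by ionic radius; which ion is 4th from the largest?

Ca2+

All of these have 18 electrons (isoelectronic). With the same electron cloud, the ion with the most protons pulls it in tightest. Nuclear charges: Sc3+ (Z=21), Ca2+ (Z=20), K+ (Z=19), Cl- (Z=17), P3- (Z=15). Highest Z is smallest.
Full ascending order: Sc3+ < Ca2+ < K+ < Cl- < P3-. Counting from the largest, position 4 is Ca2+.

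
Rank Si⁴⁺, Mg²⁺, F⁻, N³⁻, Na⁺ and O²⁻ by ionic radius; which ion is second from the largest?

O²⁻

All of these have 10 electrons (isoelectronic). With the same electron cloud, the ion with the most protons pulls it in tightest. Nuclear charges: Si⁴⁺ (Z=14), Mg²⁺ (Z=12), Na⁺ (Z=11), F⁻ (Z=9), O²⁻ (Z=8), N³⁻ (Z=7). Highest Z is smallest.
That gives Si⁴⁺ < Mg²⁺ < Na⁺ < F⁻ < O²⁻ < N³⁻. From the largest end, number 2 is O²⁻.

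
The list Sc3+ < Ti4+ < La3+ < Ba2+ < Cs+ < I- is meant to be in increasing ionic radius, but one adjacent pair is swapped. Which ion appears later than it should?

Compare adjacent ions: both have 18 electrons but Z(Ti)=22 > Z(Sc)=21, so Ti4+ should be the smaller of the two — yet in this increasing list Sc3+ sits before Ti4+. Nothing else is reversed, so Ti4+ should move one place to the left.

Ti4+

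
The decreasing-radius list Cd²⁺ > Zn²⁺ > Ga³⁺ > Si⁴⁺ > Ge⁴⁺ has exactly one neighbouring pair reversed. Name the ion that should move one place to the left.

Scanning neighbour by neighbour, only Si⁴⁺/Ge⁴⁺ violates a trend: both in group 14 with the same charge; Si⁴⁺ (period 3) has the smaller radius. That makes Ge⁴⁺ the one sitting a position late relative to where it belongs.

Ge⁴⁺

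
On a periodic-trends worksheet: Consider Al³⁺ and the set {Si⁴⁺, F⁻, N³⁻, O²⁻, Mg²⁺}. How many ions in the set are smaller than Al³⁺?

1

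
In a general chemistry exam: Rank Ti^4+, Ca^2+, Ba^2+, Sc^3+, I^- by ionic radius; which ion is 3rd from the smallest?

Ca^2+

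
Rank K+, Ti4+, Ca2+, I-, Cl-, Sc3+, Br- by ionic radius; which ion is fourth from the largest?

Tabulating Z and e⁻: Ti4+ (Z=22, 18 e⁻), Sc3+ (Z=21, 18 e⁻), Ca2+ (Z=20, 18 e⁻), K+ (Z=19, 18 e⁻), Cl- (Z=17, 18 e⁻), Br- (Z=35, 36 e⁻), I- (Z=53, 54 e⁻). Ti4+ < Sc3+ (isoelectronic, higher Z=22 is smaller); Sc3+ < Ca2+ (isoelectronic, higher Z=21 is smaller); Ca2+ < K+ (both 18 e⁻, Z=20>19); K+ < Cl- (both 18 e⁻, Z=19>17); Cl- < Br- (same group, period 3 vs 4); Br- < I- (same group, 1 shell fewer).
Ordering: Ti4+ < Sc3+ < Ca2+ < K+ < Cl- < Br- < I-. The fourth largest is K+.

K+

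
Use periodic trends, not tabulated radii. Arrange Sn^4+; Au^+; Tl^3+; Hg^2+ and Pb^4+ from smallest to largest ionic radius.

Sn^4+: 46 e⁻, Z=50, Pb^4+: 78 e⁻, Z=82, Tl^3+: 78 e⁻, Z=81, Hg^2+: 78 e⁻, Z=80, Au^+: 78 e⁻, Z=79. Sn^4+ < Pb^4+ (same group, period 5 vs 6); Pb^4+ < Tl^3+ (both 78 e⁻, Z=82>81); Tl^3+ < Hg^2+ (isoelectronic, higher Z=81 is smaller); Hg^2+ < Au^+ (isoelectronic, higher Z=80 is smaller).

Sn^4+ < Pb^4+ < Tl^3+ < Hg^2+ < Au^+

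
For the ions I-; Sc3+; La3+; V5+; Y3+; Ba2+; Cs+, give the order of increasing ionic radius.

V5+ < Sc3+ < Y3+ < La3+ < Ba2+ < Cs+ < I-

Work out protons and electrons: V5+: 18 e⁻, Z=23, Sc3+: 18 e⁻, Z=21, Y3+: 36 e⁻, Z=39, La3+: 54 e⁻, Z=57, Ba2+: 54 e⁻, Z=56, Cs+: 54 e⁻, Z=55, I-: 54 e⁻, Z=53. V5+ < Sc3+ (both 18 e⁻, Z=23>21); Sc3+ < Y3+ (same group, 1 shell fewer); Y3+ < La3+ (same group, period 5 vs 6); La3+ < Ba2+ (both 54 e⁻, Z=57>56); Ba2+ < Cs+ (both 54 e⁻, Z=56>55); Cs+ < I- (isoelectronic, higher Z=55 is smaller).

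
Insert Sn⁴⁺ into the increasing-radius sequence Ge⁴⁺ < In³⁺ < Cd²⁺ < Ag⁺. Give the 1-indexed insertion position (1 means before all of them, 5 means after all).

Ge⁴⁺ (Z=32, 28 e⁻), Sn⁴⁺ (Z=50, 46 e⁻), In³⁺ (Z=49, 46 e⁻), Cd²⁺ (Z=48, 46 e⁻), Ag⁺ (Z=47, 46 e⁻). Ge⁴⁺ < Sn⁴⁺ (same group, period 4 vs 5); Sn⁴⁺ < In³⁺ (both 46 e⁻, Z=50>49); In³⁺ < Cd²⁺ (isoelectronic, higher Z=49 is smaller); Cd²⁺ < Ag⁺ (both 46 e⁻, Z=48>47).
With Sn⁴⁺ included the full order is Ge⁴⁺ < Sn⁴⁺ < In³⁺ < Cd²⁺ < Ag⁺, so it takes position 2.

2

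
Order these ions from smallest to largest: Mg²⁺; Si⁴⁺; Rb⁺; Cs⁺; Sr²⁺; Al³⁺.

Si⁴⁺ < Al³⁺ < Mg²⁺ < Sr²⁺ < Rb⁺ < Cs⁺

Si⁴⁺ has 10 e⁻ (Z=14), Al³⁺ has 10 e⁻ (Z=13), Mg²⁺ has 10 e⁻ (Z=12), Sr²⁺ has 36 e⁻ (Z=38), Rb⁺ has 36 e⁻ (Z=37), Cs⁺ has 54 e⁻ (Z=55). Si⁴⁺ < Al³⁺ (both 10 e⁻, Z=14>13); Al³⁺ < Mg²⁺ (isoelectronic, higher Z=13 is smaller); Mg²⁺ < Sr²⁺ (same group, period 3 vs 5); Sr²⁺ < Rb⁺ (isoelectronic, higher Z=38 is smaller); Rb⁺ < Cs⁺ (same group, period 5 vs 6).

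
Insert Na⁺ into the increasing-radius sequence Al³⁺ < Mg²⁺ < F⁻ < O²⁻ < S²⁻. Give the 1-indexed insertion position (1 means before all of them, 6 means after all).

3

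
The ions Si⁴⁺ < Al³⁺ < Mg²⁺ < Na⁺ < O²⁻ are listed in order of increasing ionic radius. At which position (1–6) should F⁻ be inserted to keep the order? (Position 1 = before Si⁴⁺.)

5

All of these have 10 electrons (isoelectronic). With the same electron cloud, the ion with the most protons pulls it in tightest. Nuclear charges: Si⁴⁺ (Z=14), Al³⁺ (Z=13), Mg²⁺ (Z=12), Na⁺ (Z=11), F⁻ (Z=9), O²⁻ (Z=8). Highest Z is smallest.
With F⁻ included the full order is Si⁴⁺ < Al³⁺ < Mg²⁺ < Na⁺ < F⁻ < O²⁻, so it takes position 5.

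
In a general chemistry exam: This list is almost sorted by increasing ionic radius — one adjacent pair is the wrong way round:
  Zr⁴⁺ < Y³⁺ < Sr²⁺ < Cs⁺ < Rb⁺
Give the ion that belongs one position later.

Cs⁺

Check each adjacent pair. Cs⁺ and Rb⁺ are reversed: Rb⁺ and Cs⁺ are in one column with the same charge; the lighter period-5 ion has one fewer shell and is smaller. No other neighbouring pair contradicts the periodic trends, so Cs⁺ is the ion listed too early.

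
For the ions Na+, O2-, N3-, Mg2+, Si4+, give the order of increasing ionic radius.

These species are isoelectronic with 10 electrons. The only difference is the number of protons: Si4+ (Z=14), Mg2+ (Z=12), Na+ (Z=11), O2- (Z=8), N3- (Z=7). The strongest nuclear pull (Si4+) gives the smallest ion.

Si4+ < Mg2+ < Na+ < O2- < N3-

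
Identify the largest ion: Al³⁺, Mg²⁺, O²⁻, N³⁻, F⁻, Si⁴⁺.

N³⁻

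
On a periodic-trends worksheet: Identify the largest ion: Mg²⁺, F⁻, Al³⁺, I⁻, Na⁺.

Electron counts and nuclear charges: Al³⁺: 10 e⁻, Z=13, Mg²⁺: 10 e⁻, Z=12, Na⁺: 10 e⁻, Z=11, F⁻: 10 e⁻, Z=9, I⁻: 54 e⁻, Z=53. Al³⁺ < Mg²⁺ (isoelectronic, higher Z=13 is smaller); Mg²⁺ < Na⁺ (both 10 e⁻, Z=12>11); Na⁺ < F⁻ (both 10 e⁻, Z=11>9); F⁻ < I⁻ (same group, period 2 vs 5).

I⁻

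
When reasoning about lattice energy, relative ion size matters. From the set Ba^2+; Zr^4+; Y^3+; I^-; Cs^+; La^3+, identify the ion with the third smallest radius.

La^3+

Work out protons and electrons: Zr^4+ (Z=40, 36 e⁻), Y^3+ (Z=39, 36 e⁻), La^3+ (Z=57, 54 e⁻), Ba^2+ (Z=56, 54 e⁻), Cs^+ (Z=55, 54 e⁻), I^- (Z=53, 54 e⁻). Zr^4+ < Y^3+ (isoelectronic, higher Z=40 is smaller); Y^3+ < La^3+ (same group, 1 shell fewer); La^3+ < Ba^2+ (both 54 e⁻, Z=57>56); Ba^2+ < Cs^+ (both 54 e⁻, Z=56>55); Cs^+ < I^- (isoelectronic, higher Z=55 is smaller).
Full ascending order: Zr^4+ < Y^3+ < La^3+ < Ba^2+ < Cs^+ < I^-. Counting from the smallest, position 3 is La^3+.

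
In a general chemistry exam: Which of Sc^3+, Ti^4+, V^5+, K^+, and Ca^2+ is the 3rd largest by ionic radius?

Sc^3+

These species are isoelectronic with 18 electrons. The only difference is the number of protons: V^5+ (Z=23), Ti^4+ (Z=22), Sc^3+ (Z=21), Ca^2+ (Z=20), K^+ (Z=19). The strongest nuclear pull (V^5+) gives the smallest ion.
So the order is V^5+ < Ti^4+ < Sc^3+ < Ca^2+ < K^+; the 3rd-largest ion is Sc^3+.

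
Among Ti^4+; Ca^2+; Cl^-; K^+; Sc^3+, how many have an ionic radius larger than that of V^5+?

5

Each ion has 18 electrons. The ranking follows nuclear charge in reverse — greater Z gives a smaller radius. V^5+ (Z=23), Ti^4+ (Z=22), Sc^3+ (Z=21), Ca^2+ (Z=20), K^+ (Z=19), Cl^- (Z=17).
Placing each against V^5+: smaller — none; larger — Ti^4+, Sc^3+, Ca^2+, K^+, Cl^-. So 5 are larger.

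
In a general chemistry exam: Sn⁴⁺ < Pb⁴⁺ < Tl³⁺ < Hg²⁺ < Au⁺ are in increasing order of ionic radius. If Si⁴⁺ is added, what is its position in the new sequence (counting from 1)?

1

First list Z and electron count for each: Si⁴⁺ has 10 e⁻ (Z=14), Sn⁴⁺ has 46 e⁻ (Z=50), Pb⁴⁺ has 78 e⁻ (Z=82), Tl³⁺ has 78 e⁻ (Z=81), Hg²⁺ has 78 e⁻ (Z=80), Au⁺ has 78 e⁻ (Z=79). Si⁴⁺ < Sn⁴⁺ (same group, 2 shells fewer); Sn⁴⁺ < Pb⁴⁺ (same group, period 5 vs 6); Pb⁴⁺ < Tl³⁺ (both 78 e⁻, Z=82>81); Tl³⁺ < Hg²⁺ (isoelectronic, higher Z=81 is smaller); Hg²⁺ < Au⁺ (isoelectronic, higher Z=80 is smaller).
With Si⁴⁺ included the full order is Si⁴⁺ < Sn⁴⁺ < Pb⁴⁺ < Tl³⁺ < Hg²⁺ < Au⁺, so it takes position 1.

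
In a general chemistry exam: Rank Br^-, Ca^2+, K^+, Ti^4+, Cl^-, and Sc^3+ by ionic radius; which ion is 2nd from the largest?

Cl^-

Work out protons and electrons: Ti^4+ has 18 e⁻ (Z=22), Sc^3+ has 18 e⁻ (Z=21), Ca^2+ has 18 e⁻ (Z=20), K^+ has 18 e⁻ (Z=19), Cl^- has 18 e⁻ (Z=17), Br^- has 36 e⁻ (Z=35). Ti^4+ < Sc^3+ (both 18 e⁻, Z=22>21); Sc^3+ < Ca^2+ (both 18 e⁻, Z=21>20); Ca^2+ < K^+ (both 18 e⁻, Z=20>19); K^+ < Cl^- (isoelectronic, higher Z=19 is smaller); Cl^- < Br^- (same group, 1 shell fewer).
Ordering: Ti^4+ < Sc^3+ < Ca^2+ < K^+ < Cl^- < Br^-. The 2nd largest is Cl^-.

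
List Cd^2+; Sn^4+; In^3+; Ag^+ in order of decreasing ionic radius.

Each ion has 46 electrons. The ranking follows nuclear charge in reverse — greater Z gives a smaller radius. Sn^4+ (Z=50), In^3+ (Z=49), Cd^2+ (Z=48), Ag^+ (Z=47).

Ag^+ > Cd^2+ > In^3+ > Sn^4+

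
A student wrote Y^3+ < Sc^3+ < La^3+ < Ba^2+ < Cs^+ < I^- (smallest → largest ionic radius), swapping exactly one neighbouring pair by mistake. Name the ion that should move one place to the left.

Sc^3+

Check each adjacent pair. Y^3+ and Sc^3+ are reversed: both in group 3 with the same charge; Sc^3+ (period 4) has the smaller radius. No other neighbouring pair contradicts the periodic trends, so Sc^3+ is the ion listed too late.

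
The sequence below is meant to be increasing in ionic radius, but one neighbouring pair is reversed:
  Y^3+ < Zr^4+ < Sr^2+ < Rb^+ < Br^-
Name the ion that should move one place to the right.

Compare adjacent ions: they are isoelectronic (36 e⁻) and Zr has more protons than Y (40 vs 39), making Zr^4+ smaller — yet in this increasing list Y^3+ sits before Zr^4+. Nothing else is reversed, so Y^3+ should move one place to the right.

Y^3+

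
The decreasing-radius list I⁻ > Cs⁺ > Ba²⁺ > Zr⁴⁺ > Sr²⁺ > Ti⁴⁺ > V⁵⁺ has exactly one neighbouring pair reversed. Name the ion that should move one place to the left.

Compare adjacent ions: Zr⁴⁺ and Sr²⁺ share 36 electrons; the higher nuclear charge on Zr (Z=40) contracts it more, so Zr⁴⁺ < Sr²⁺ — yet in this decreasing list Zr⁴⁺ sits before Sr²⁺. Nothing else is reversed, so Sr²⁺ should move one place to the left.

Sr²⁺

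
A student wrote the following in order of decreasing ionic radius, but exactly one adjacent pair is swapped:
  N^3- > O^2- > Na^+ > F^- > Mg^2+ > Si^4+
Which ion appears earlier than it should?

Na^+

Check each adjacent pair. Na^+ and F^- are reversed: Na^+ and F^- share 10 electrons; the higher nuclear charge on Na (Z=11) contracts it more, so Na^+ < F^-. No other neighbouring pair contradicts the periodic trends, so Na^+ is the ion listed too early.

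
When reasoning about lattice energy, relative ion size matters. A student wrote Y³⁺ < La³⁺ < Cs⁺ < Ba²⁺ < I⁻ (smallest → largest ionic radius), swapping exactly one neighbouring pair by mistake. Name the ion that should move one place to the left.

Ba²⁺

Scanning neighbour by neighbour, only Cs⁺/Ba²⁺ violates a trend: Ba²⁺ and Cs⁺ share 54 electrons; the higher nuclear charge on Ba (Z=56) contracts it more, so Ba²⁺ < Cs⁺. That makes Ba²⁺ the one sitting a position late relative to where it belongs.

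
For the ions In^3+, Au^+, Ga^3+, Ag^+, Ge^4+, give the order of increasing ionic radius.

Ge^4+ < Ga^3+ < In^3+ < Ag^+ < Au^+

First list Z and electron count for each: Ge^4+ (Z=32, 28 e⁻), Ga^3+ (Z=31, 28 e⁻), In^3+ (Z=49, 46 e⁻), Ag^+ (Z=47, 46 e⁻), Au^+ (Z=79, 78 e⁻). Ge^4+ < Ga^3+ (isoelectronic, higher Z=32 is smaller); Ga^3+ < In^3+ (same group, 1 shell fewer); In^3+ < Ag^+ (isoelectronic, higher Z=49 is smaller); Ag^+ < Au^+ (same group, period 5 vs 6).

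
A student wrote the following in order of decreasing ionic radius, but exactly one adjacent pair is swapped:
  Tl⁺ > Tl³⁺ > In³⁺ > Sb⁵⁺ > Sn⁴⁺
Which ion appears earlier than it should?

Sb⁵⁺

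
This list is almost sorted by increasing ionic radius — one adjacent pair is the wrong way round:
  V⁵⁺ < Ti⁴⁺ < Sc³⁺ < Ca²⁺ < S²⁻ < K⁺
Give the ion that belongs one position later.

S²⁻

Compare adjacent ions: they are isoelectronic (18 e⁻) and K has more protons than S (19 vs 16), making K⁺ smaller — yet in this increasing list S²⁻ sits before K⁺. Nothing else is reversed, so S²⁻ should move one place to the right.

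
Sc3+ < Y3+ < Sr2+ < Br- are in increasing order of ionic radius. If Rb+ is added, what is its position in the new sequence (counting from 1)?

4

Electron counts and nuclear charges: Sc3+: 18 e⁻, Z=21, Y3+: 36 e⁻, Z=39, Sr2+: 36 e⁻, Z=38, Rb+: 36 e⁻, Z=37, Br-: 36 e⁻, Z=35. Sc3+ < Y3+ (same group, 1 shell fewer); Y3+ < Sr2+ (both 36 e⁻, Z=39>38); Sr2+ < Rb+ (both 36 e⁻, Z=38>37); Rb+ < Br- (isoelectronic, higher Z=37 is smaller).
With Rb+ included the full order is Sc3+ < Y3+ < Sr2+ < Rb+ < Br-, so it takes position 4.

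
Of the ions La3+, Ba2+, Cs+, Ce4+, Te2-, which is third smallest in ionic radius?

Ba2+

All of these have 54 electrons (isoelectronic). With the same electron cloud, the ion with the most protons pulls it in tightest. Nuclear charges: Ce4+ (Z=58), La3+ (Z=57), Ba2+ (Z=56), Cs+ (Z=55), Te2- (Z=52). Highest Z is smallest.
So the order is Ce4+ < La3+ < Ba2+ < Cs+ < Te2-; the 3rd-smallest ion is Ba2+.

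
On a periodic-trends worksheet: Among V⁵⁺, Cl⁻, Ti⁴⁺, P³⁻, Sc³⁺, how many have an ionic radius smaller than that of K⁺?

3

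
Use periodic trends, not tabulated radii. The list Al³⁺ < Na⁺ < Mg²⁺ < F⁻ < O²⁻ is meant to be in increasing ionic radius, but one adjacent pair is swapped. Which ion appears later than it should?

Mg²⁺

Compare adjacent ions: they are isoelectronic (10 e⁻) and Mg has more protons than Na (12 vs 11), making Mg²⁺ smaller — yet in this increasing list Na⁺ sits before Mg²⁺. Nothing else is reversed, so Mg²⁺ should move one place to the left.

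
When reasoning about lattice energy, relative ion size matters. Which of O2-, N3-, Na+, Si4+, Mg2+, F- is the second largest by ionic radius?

All of these have 10 electrons (isoelectronic). With the same electron cloud, the ion with the most protons pulls it in tightest. Nuclear charges: Si4+ (Z=14), Mg2+ (Z=12), Na+ (Z=11), F- (Z=9), O2- (Z=8), N3- (Z=7). Highest Z is smallest.
That gives Si4+ < Mg2+ < Na+ < F- < O2- < N3-. From the largest end, number 2 is O2-.

O2-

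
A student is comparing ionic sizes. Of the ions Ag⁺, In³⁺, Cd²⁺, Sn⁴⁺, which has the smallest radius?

Isoelectronic series (46 e⁻ each). Size is set by nuclear charge: more protons means a smaller ion. Sn⁴⁺ (Z=50), In³⁺ (Z=49), Cd²⁺ (Z=48), Ag⁺ (Z=47).

Sn⁴⁺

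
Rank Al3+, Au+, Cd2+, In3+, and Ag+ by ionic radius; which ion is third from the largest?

Cd2+

Work out protons and electrons: Al3+ has 10 e⁻ (Z=13), In3+ has 46 e⁻ (Z=49), Cd2+ has 46 e⁻ (Z=48), Ag+ has 46 e⁻ (Z=47), Au+ has 78 e⁻ (Z=79). Al3+ < In3+ (same group, period 3 vs 5); In3+ < Cd2+ (isoelectronic, higher Z=49 is smaller); Cd2+ < Ag+ (isoelectronic, higher Z=48 is smaller); Ag+ < Au+ (same group, period 5 vs 6).
Full ascending order: Al3+ < In3+ < Cd2+ < Ag+ < Au+. Counting from the largest, position 3 is Cd2+.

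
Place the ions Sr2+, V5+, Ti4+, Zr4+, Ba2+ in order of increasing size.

Electron counts and nuclear charges: V5+ has 18 e⁻ (Z=23), Ti4+ has 18 e⁻ (Z=22), Zr4+ has 36 e⁻ (Z=40), Sr2+ has 36 e⁻ (Z=38), Ba2+ has 54 e⁻ (Z=56). V5+ < Ti4+ (isoelectronic, higher Z=23 is smaller); Ti4+ < Zr4+ (same group, 1 shell fewer); Zr4+ < Sr2+ (both 36 e⁻, Z=40>38); Sr2+ < Ba2+ (same group, 1 shell fewer).

V5+ < Ti4+ < Zr4+ < Sr2+ < Ba2+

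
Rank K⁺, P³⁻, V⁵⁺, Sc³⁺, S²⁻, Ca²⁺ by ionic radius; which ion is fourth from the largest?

All of these have 18 electrons (isoelectronic). With the same electron cloud, the ion with the most protons pulls it in tightest. Nuclear charges: V⁵⁺ (Z=23), Sc³⁺ (Z=21), Ca²⁺ (Z=20), K⁺ (Z=19), S²⁻ (Z=16), P³⁻ (Z=15). Highest Z is smallest.
Ordering: V⁵⁺ < Sc³⁺ < Ca²⁺ < K⁺ < S²⁻ < P³⁻. The fourth largest is Ca²⁺.

Ca²⁺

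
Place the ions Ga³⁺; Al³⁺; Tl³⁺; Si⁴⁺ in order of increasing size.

Si⁴⁺ < Al³⁺ < Ga³⁺ < Tl³⁺

First list Z and electron count for each: Si⁴⁺: 10 e⁻, Z=14, Al³⁺: 10 e⁻, Z=13, Ga³⁺: 28 e⁻, Z=31, Tl³⁺: 78 e⁻, Z=81. Si⁴⁺ < Al³⁺ (isoelectronic, higher Z=14 is smaller); Al³⁺ < Ga³⁺ (same group, period 3 vs 4); Ga³⁺ < Tl³⁺ (same group, period 4 vs 6).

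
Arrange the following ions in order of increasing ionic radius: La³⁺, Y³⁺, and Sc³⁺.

Same group, same charge. Going down the group adds an extra shell of electrons, so the ion gets larger: Sc³⁺ is highest in the group and smallest.

Sc³⁺ < Y³⁺ < La³⁺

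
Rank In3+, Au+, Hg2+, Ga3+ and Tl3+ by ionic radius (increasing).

Ga3+ < In3+ < Tl3+ < Hg2+ < Au+

Ga3+ has 28 e⁻ (Z=31), In3+ has 46 e⁻ (Z=49), Tl3+ has 78 e⁻ (Z=81), Hg2+ has 78 e⁻ (Z=80), Au+ has 78 e⁻ (Z=79). Ga3+ < In3+ (same group, period 4 vs 5); In3+ < Tl3+ (same group, period 5 vs 6); Tl3+ < Hg2+ (both 78 e⁻, Z=81>80); Hg2+ < Au+ (isoelectronic, higher Z=80 is smaller).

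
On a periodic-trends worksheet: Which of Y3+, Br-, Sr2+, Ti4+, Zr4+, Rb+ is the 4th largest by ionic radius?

Work out protons and electrons: Ti4+ has 18 e⁻ (Z=22), Zr4+ has 36 e⁻ (Z=40), Y3+ has 36 e⁻ (Z=39), Sr2+ has 36 e⁻ (Z=38), Rb+ has 36 e⁻ (Z=37), Br- has 36 e⁻ (Z=35). Ti4+ < Zr4+ (same group, period 4 vs 5); Zr4+ < Y3+ (both 36 e⁻, Z=40>39); Y3+ < Sr2+ (isoelectronic, higher Z=39 is smaller); Sr2+ < Rb+ (isoelectronic, higher Z=38 is smaller); Rb+ < Br- (both 36 e⁻, Z=37>35).
That gives Ti4+ < Zr4+ < Y3+ < Sr2+ < Rb+ < Br-. From the largest end, number 4 is Y3+.

Y3+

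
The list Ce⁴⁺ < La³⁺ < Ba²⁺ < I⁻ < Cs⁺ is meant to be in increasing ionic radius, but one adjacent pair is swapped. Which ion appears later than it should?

Cs⁺

Check each adjacent pair. I⁻ and Cs⁺ are reversed: they are isoelectronic (54 e⁻) and Cs has more protons than I (55 vs 53), making Cs⁺ smaller. No other neighbouring pair contradicts the periodic trends, so Cs⁺ is the ion listed too late.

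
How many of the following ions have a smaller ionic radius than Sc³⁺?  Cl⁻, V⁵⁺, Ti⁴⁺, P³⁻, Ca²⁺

2

Isoelectronic series (18 e⁻ each). Size is set by nuclear charge: more protons means a smaller ion. V⁵⁺ (Z=23), Ti⁴⁺ (Z=22), Sc³⁺ (Z=21), Ca²⁺ (Z=20), Cl⁻ (Z=17), P³⁻ (Z=15).
Relative to Sc³⁺, the ions that are smaller are V⁵⁺, Ti⁴⁺. So 2 are smaller.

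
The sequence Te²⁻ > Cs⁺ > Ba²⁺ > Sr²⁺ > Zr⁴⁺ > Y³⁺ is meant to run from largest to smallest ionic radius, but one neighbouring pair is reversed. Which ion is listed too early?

Scanning neighbour by neighbour, only Zr⁴⁺/Y³⁺ violates a trend: both have 36 electrons but Z(Zr)=40 > Z(Y)=39, so Zr⁴⁺ should be the smaller of the two. That makes Zr⁴⁺ the one sitting a position early relative to where it belongs.

Zr⁴⁺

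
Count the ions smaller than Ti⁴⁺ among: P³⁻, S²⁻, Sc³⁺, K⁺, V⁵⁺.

1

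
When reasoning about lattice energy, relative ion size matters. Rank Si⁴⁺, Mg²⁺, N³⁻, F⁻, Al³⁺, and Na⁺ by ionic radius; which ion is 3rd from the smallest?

Mg²⁺

All of these have 10 electrons (isoelectronic). With the same electron cloud, the ion with the most protons pulls it in tightest. Nuclear charges: Si⁴⁺ (Z=14), Al³⁺ (Z=13), Mg²⁺ (Z=12), Na⁺ (Z=11), F⁻ (Z=9), N³⁻ (Z=7). Highest Z is smallest.
So the order is Si⁴⁺ < Al³⁺ < Mg²⁺ < Na⁺ < F⁻ < N³⁻; the 3rd-smallest ion is Mg²⁺.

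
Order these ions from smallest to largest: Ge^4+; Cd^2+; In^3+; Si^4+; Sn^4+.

Si^4+ < Ge^4+ < Sn^4+ < In^3+ < Cd^2+

Tabulating Z and e⁻: Si^4+: 10 e⁻, Z=14, Ge^4+: 28 e⁻, Z=32, Sn^4+: 46 e⁻, Z=50, In^3+: 46 e⁻, Z=49, Cd^2+: 46 e⁻, Z=48. Si^4+ < Ge^4+ (same group, period 3 vs 4); Ge^4+ < Sn^4+ (same group, period 4 vs 5); Sn^4+ < In^3+ (both 46 e⁻, Z=50>49); In^3+ < Cd^2+ (isoelectronic, higher Z=49 is smaller).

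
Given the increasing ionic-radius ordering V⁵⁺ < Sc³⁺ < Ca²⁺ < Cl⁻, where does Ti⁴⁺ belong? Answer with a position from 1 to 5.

2

Each ion has 18 electrons. The ranking follows nuclear charge in reverse — greater Z gives a smaller radius. V⁵⁺ (Z=23), Ti⁴⁺ (Z=22), Sc³⁺ (Z=21), Ca²⁺ (Z=20), Cl⁻ (Z=17).
Putting Ti⁴⁺ in gives V⁵⁺ < Ti⁴⁺ < Sc³⁺ < Ca²⁺ < Cl⁻; it lands at slot 2.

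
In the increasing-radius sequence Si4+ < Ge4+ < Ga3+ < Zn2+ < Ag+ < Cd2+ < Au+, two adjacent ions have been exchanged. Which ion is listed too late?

Check each adjacent pair. Ag+ and Cd2+ are reversed: Cd2+ and Ag+ share 46 electrons; the higher nuclear charge on Cd (Z=48) contracts it more, so Cd2+ < Ag+. No other neighbouring pair contradicts the periodic trends, so Cd2+ is the ion listed too late.

Cd2+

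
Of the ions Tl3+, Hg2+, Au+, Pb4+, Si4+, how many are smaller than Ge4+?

1

Work out protons and electrons: Si4+: 10 e⁻, Z=14, Ge4+: 28 e⁻, Z=32, Pb4+: 78 e⁻, Z=82, Tl3+: 78 e⁻, Z=81, Hg2+: 78 e⁻, Z=80, Au+: 78 e⁻, Z=79. Si4+ < Ge4+ (same group, 1 shell fewer); Ge4+ < Pb4+ (same group, 2 shells fewer); Pb4+ < Tl3+ (both 78 e⁻, Z=82>81); Tl3+ < Hg2+ (both 78 e⁻, Z=81>80); Hg2+ < Au+ (isoelectronic, higher Z=80 is smaller).
Overall: Si4+ < Ge4+ < Pb4+ < Tl3+ < Hg2+ < Au+. Ge4+ has 1 below it and 4 above. Count: 1.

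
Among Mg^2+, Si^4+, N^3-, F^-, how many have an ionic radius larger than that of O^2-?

1

All of these have 10 electrons (isoelectronic). With the same electron cloud, the ion with the most protons pulls it in tightest. Nuclear charges: Si^4+ (Z=14), Mg^2+ (Z=12), F^- (Z=9), O^2- (Z=8), N^3- (Z=7). Highest Z is smallest.
Overall: Si^4+ < Mg^2+ < F^- < O^2- < N^3-. O^2- has 3 below it and 1 above. So 1 is larger.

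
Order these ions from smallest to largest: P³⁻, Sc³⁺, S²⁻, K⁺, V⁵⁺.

V⁵⁺ < Sc³⁺ < K⁺ < S²⁻ < P³⁻

All of these have 18 electrons (isoelectronic). With the same electron cloud, the ion with the most protons pulls it in tightest. Nuclear charges: V⁵⁺ (Z=23), Sc³⁺ (Z=21), K⁺ (Z=19), S²⁻ (Z=16), P³⁻ (Z=15). Highest Z is smallest.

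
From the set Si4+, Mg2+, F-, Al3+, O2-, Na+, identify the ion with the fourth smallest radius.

These species are isoelectronic with 10 electrons. The only difference is the number of protons: Si4+ (Z=14), Al3+ (Z=13), Mg2+ (Z=12), Na+ (Z=11), F- (Z=9), O2- (Z=8). The strongest nuclear pull (Si4+) gives the smallest ion.
That gives Si4+ < Al3+ < Mg2+ < Na+ < F- < O2-. From the smallest end, number 4 is Na+.

Na+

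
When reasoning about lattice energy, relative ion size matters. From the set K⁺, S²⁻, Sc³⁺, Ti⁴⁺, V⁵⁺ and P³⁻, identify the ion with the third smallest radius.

Sc³⁺

Each ion has 18 electrons. The ranking follows nuclear charge in reverse — greater Z gives a smaller radius. V⁵⁺ (Z=23), Ti⁴⁺ (Z=22), Sc³⁺ (Z=21), K⁺ (Z=19), S²⁻ (Z=16), P³⁻ (Z=15).
That gives V⁵⁺ < Ti⁴⁺ < Sc³⁺ < K⁺ < S²⁻ < P³⁻. From the smallest end, number 3 is Sc³⁺.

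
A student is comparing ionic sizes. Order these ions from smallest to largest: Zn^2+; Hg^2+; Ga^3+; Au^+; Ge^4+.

Ge^4+ < Ga^3+ < Zn^2+ < Hg^2+ < Au^+

Work out protons and electrons: Ge^4+ (Z=32, 28 e⁻), Ga^3+ (Z=31, 28 e⁻), Zn^2+ (Z=30, 28 e⁻), Hg^2+ (Z=80, 78 e⁻), Au^+ (Z=79, 78 e⁻). Ge^4+ < Ga^3+ (isoelectronic, higher Z=32 is smaller); Ga^3+ < Zn^2+ (isoelectronic, higher Z=31 is smaller); Zn^2+ < Hg^2+ (same group, 2 shells fewer); Hg^2+ < Au^+ (isoelectronic, higher Z=80 is smaller).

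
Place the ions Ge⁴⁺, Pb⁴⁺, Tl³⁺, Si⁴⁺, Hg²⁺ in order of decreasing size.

First list Z and electron count for each: Si⁴⁺ (Z=14, 10 e⁻), Ge⁴⁺ (Z=32, 28 e⁻), Pb⁴⁺ (Z=82, 78 e⁻), Tl³⁺ (Z=81, 78 e⁻), Hg²⁺ (Z=80, 78 e⁻). Si⁴⁺ < Ge⁴⁺ (same group, 1 shell fewer); Ge⁴⁺ < Pb⁴⁺ (same group, 2 shells fewer); Pb⁴⁺ < Tl³⁺ (isoelectronic, higher Z=82 is smaller); Tl³⁺ < Hg²⁺ (isoelectronic, higher Z=81 is smaller).

Hg²⁺ > Tl³⁺ > Pb⁴⁺ > Ge⁴⁺ > Si⁴⁺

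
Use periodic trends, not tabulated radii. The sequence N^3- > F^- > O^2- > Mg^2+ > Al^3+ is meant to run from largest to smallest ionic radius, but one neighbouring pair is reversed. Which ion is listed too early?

F^-

The pair F^-, O^2- is the wrong way round — F^- and O^2- share 10 electrons; the higher nuclear charge on F (Z=9) contracts it more, so F^- < O^2-. All other adjacent pairs agree with periodic trends, so F^- is the misplaced ion.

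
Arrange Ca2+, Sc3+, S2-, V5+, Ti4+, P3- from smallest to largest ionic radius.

Each ion has 18 electrons. The ranking follows nuclear charge in reverse — greater Z gives a smaller radius. V5+ (Z=23), Ti4+ (Z=22), Sc3+ (Z=21), Ca2+ (Z=20), S2- (Z=16), P3- (Z=15).

V5+ < Ti4+ < Sc3+ < Ca2+ < S2- < P3-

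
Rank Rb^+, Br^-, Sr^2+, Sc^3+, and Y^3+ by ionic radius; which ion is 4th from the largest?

Y^3+

Work out protons and electrons: Sc^3+ (Z=21, 18 e⁻), Y^3+ (Z=39, 36 e⁻), Sr^2+ (Z=38, 36 e⁻), Rb^+ (Z=37, 36 e⁻), Br^- (Z=35, 36 e⁻). Sc^3+ < Y^3+ (same group, period 4 vs 5); Y^3+ < Sr^2+ (both 36 e⁻, Z=39>38); Sr^2+ < Rb^+ (isoelectronic, higher Z=38 is smaller); Rb^+ < Br^- (both 36 e⁻, Z=37>35).
That gives Sc^3+ < Y^3+ < Sr^2+ < Rb^+ < Br^-. From the largest end, number 4 is Y^3+.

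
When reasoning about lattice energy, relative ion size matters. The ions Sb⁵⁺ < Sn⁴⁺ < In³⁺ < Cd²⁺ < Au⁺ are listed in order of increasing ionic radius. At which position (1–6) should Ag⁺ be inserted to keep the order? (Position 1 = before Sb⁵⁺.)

Tabulating Z and e⁻: Sb⁵⁺ has 46 e⁻ (Z=51), Sn⁴⁺ has 46 e⁻ (Z=50), In³⁺ has 46 e⁻ (Z=49), Cd²⁺ has 46 e⁻ (Z=48), Ag⁺ has 46 e⁻ (Z=47), Au⁺ has 78 e⁻ (Z=79). Sb⁵⁺ < Sn⁴⁺ (both 46 e⁻, Z=51>50); Sn⁴⁺ < In³⁺ (isoelectronic, higher Z=50 is smaller); In³⁺ < Cd²⁺ (isoelectronic, higher Z=49 is smaller); Cd²⁺ < Ag⁺ (isoelectronic, higher Z=48 is smaller); Ag⁺ < Au⁺ (same group, period 5 vs 6).
Putting Ag⁺ in gives Sb⁵⁺ < Sn⁴⁺ < In³⁺ < Cd²⁺ < Ag⁺ < Au⁺; it lands at slot 5.

5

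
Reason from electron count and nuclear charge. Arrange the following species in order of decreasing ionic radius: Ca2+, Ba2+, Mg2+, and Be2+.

Ba2+ > Ca2+ > Mg2+ > Be2+

These ions sit in one column with identical charge. Each step down the periodic table adds a principal shell, increasing the radius.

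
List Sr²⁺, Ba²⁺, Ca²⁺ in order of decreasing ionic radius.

Ba²⁺ > Sr²⁺ > Ca²⁺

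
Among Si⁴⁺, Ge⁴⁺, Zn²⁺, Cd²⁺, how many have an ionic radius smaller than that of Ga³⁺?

Tabulating Z and e⁻: Si⁴⁺ has 10 e⁻ (Z=14), Ge⁴⁺ has 28 e⁻ (Z=32), Ga³⁺ has 28 e⁻ (Z=31), Zn²⁺ has 28 e⁻ (Z=30), Cd²⁺ has 46 e⁻ (Z=48). Si⁴⁺ < Ge⁴⁺ (same group, 1 shell fewer); Ge⁴⁺ < Ga³⁺ (both 28 e⁻, Z=32>31); Ga³⁺ < Zn²⁺ (both 28 e⁻, Z=31>30); Zn²⁺ < Cd²⁺ (same group, period 4 vs 5).
Placing each against Ga³⁺: smaller — Si⁴⁺, Ge⁴⁺; larger — Zn²⁺, Cd²⁺. So 2 are smaller.

2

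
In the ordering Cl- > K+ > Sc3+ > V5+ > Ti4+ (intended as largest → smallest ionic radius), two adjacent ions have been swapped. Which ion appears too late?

Scanning neighbour by neighbour, only V5+/Ti4+ violates a trend: both have 18 electrons but Z(V)=23 > Z(Ti)=22, so V5+ should be the smaller of the two. That makes Ti4+ the one sitting a position late relative to where it belongs.

Ti4+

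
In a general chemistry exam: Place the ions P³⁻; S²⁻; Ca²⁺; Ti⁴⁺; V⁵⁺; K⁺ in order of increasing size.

V⁵⁺ < Ti⁴⁺ < Ca²⁺ < K⁺ < S²⁻ < P³⁻

All of these have 18 electrons (isoelectronic). With the same electron cloud, the ion with the most protons pulls it in tightest. Nuclear charges: V⁵⁺ (Z=23), Ti⁴⁺ (Z=22), Ca²⁺ (Z=20), K⁺ (Z=19), S²⁻ (Z=16), P³⁻ (Z=15). Highest Z is smallest.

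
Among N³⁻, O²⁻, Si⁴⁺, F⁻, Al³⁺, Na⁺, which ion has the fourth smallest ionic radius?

All of these have 10 electrons (isoelectronic). With the same electron cloud, the ion with the most protons pulls it in tightest. Nuclear charges: Si⁴⁺ (Z=14), Al³⁺ (Z=13), Na⁺ (Z=11), F⁻ (Z=9), O²⁻ (Z=8), N³⁻ (Z=7). Highest Z is smallest.
So the order is Si⁴⁺ < Al³⁺ < Na⁺ < F⁻ < O²⁻ < N³⁻; the 4th-smallest ion is F⁻.

F⁻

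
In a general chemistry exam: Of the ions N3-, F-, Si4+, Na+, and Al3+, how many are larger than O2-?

Each ion has 10 electrons. The ranking follows nuclear charge in reverse — greater Z gives a smaller radius. Si4+ (Z=14), Al3+ (Z=13), Na+ (Z=11), F- (Z=9), O2- (Z=8), N3- (Z=7).
Overall: Si4+ < Al3+ < Na+ < F- < O2- < N3-. O2- has 4 below it and 1 above. Count: 1.

1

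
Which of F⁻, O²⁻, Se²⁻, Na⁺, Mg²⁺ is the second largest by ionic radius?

Tabulating Z and e⁻: Mg²⁺ has 10 e⁻ (Z=12), Na⁺ has 10 e⁻ (Z=11), F⁻ has 10 e⁻ (Z=9), O²⁻ has 10 e⁻ (Z=8), Se²⁻ has 36 e⁻ (Z=34). Mg²⁺ < Na⁺ (both 10 e⁻, Z=12>11); Na⁺ < F⁻ (both 10 e⁻, Z=11>9); F⁻ < O²⁻ (isoelectronic, higher Z=9 is smaller); O²⁻ < Se²⁻ (same group, period 2 vs 4).
Ordering: Mg²⁺ < Na⁺ < F⁻ < O²⁻ < Se²⁻. The second largest is O²⁻.

O²⁻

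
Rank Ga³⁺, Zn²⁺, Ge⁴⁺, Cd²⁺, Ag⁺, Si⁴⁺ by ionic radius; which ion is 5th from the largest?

Ge⁴⁺

First list Z and electron count for each: Si⁴⁺ (Z=14, 10 e⁻), Ge⁴⁺ (Z=32, 28 e⁻), Ga³⁺ (Z=31, 28 e⁻), Zn²⁺ (Z=30, 28 e⁻), Cd²⁺ (Z=48, 46 e⁻), Ag⁺ (Z=47, 46 e⁻). Si⁴⁺ < Ge⁴⁺ (same group, 1 shell fewer); Ge⁴⁺ < Ga³⁺ (both 28 e⁻, Z=32>31); Ga³⁺ < Zn²⁺ (both 28 e⁻, Z=31>30); Zn²⁺ < Cd²⁺ (same group, 1 shell fewer); Cd²⁺ < Ag⁺ (isoelectronic, higher Z=48 is smaller).
Ordering: Si⁴⁺ < Ge⁴⁺ < Ga³⁺ < Zn²⁺ < Cd²⁺ < Ag⁺. The 5th largest is Ge⁴⁺.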